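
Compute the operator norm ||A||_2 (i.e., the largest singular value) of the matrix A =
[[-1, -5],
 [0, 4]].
||A||_2 = sqrt((42 + sqrt(1700))/2) ≈ 6.451 (= sqrt(largest eigenvalue of A^T A))

||A||_2 = sigma_max(A) = sqrt(lambda_max(A^T A)). Form the symmetric matrix M = A^T A =
[[1, 5],
 [5, 41]].
Its characteristic polynomial (trace, determinant of M give the coefficients) is
  p(λ) = det(λ I - M) = λ^2 - 42λ + 16.
For λ^2 - 42λ + 16 the discriminant is 1700. It is nonnegative but not a perfect square, so the roots are real and irrational: λ = (42 ± sqrt(1700))/2 ≈ 41.6155, 0.3845.
So the eigenvalues of A^T A are ≈ 0.3845, 41.6155 (all ≥ 0, as they must be for A^T A). The largest is λ_max = (42 + sqrt(1700))/2 ≈ 41.6155, hence ||A||_2 = sqrt(λ_max) = sqrt((42 + sqrt(1700))/2) ≈ 6.451.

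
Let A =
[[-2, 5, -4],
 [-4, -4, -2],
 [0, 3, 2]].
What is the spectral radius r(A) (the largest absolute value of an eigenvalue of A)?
r(A) ≈ 6.1409

The eigenvalues of A are the roots of its characteristic polynomial. With M = A (coefficients from the trace, the sum of principal 2x2 minors, and det A):
  p(λ) = det(λ I - M) = λ^3 + 4λ^2 + 22λ - 92.
No integer candidate from the rational root theorem (±divisors of 92) is a root, so the roots are irrational. The cubic discriminant is Δ = -385552 < 0, so there is one real root and a complex-conjugate pair. p(2) = -24 and p(3) = 37 have opposite signs, so a root lies in (2, 3); Newton's method refines it to λ ≈ 2.4396. Dividing out (λ - (2.4396)) leaves approximately λ^2 + 6.4396λ + 37.7104. For λ^2 + 6.4396λ + 37.7104 the discriminant is -109.3727. It is negative, so the remaining roots are the complex-conjugate pair λ ≈ -3.2198 ± 5.2291i. Their product equals the constant term, so |λ|^2 ≈ 37.7104 and |λ| ≈ 6.1409.
Thus the eigenvalues (to 4 decimals) are 2.4396 (modulus 2.4396); -3.2198 ± 5.2291i (modulus 6.1409). The spectral radius is the largest modulus: r(A) ≈ 6.1409. (Cross-check: r(A) ≤ ||A||_2 ≈ 7.1826; equality holds whenever A is normal, though it can also hold for some non-normal A.)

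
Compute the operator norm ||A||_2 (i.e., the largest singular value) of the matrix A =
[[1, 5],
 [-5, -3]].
||A||_2 = sqrt((60 + sqrt(1664))/2) ≈ 7.099 (= sqrt(largest eigenvalue of A^T A))

||A||_2 = sigma_max(A) = sqrt(lambda_max(A^T A)). Form the symmetric matrix M = A^T A =
[[26, 20],
 [20, 34]].
Its characteristic polynomial (trace, determinant of M give the coefficients) is
  p(λ) = det(λ I - M) = λ^2 - 60λ + 484.
For λ^2 - 60λ + 484 the discriminant is 1664. It is nonnegative but not a perfect square, so the roots are real and irrational: λ = (60 ± sqrt(1664))/2 ≈ 50.3961, 9.6039.
So the eigenvalues of A^T A are ≈ 9.6039, 50.3961 (all ≥ 0, as they must be for A^T A). The largest is λ_max = (60 + sqrt(1664))/2 ≈ 50.3961, hence ||A||_2 = sqrt(λ_max) = sqrt((60 + sqrt(1664))/2) ≈ 7.099.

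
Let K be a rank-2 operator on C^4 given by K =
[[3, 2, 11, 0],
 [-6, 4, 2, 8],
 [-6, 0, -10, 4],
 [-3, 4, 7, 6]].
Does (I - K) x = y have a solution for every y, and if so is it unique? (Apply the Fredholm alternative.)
(I - K) is invertible (det(I - K) = -60 ≠ 0), so for every y in C^4 the equation (I - K) x = y has a unique solution.

K has rank 2 and factors as K = U V^T = u1 v1^T + u2 v2^T with u1 = (1, -2, -2, -1), v1 = (3, -1, 2, -3), u2 = (3, 2, -2, 3), v2 = (0, 1, 3, 1) (multiplying out reproduces the displayed K). The nonzero eigenvalues of U V^T coincide with those of the 2 x 2 matrix G = V^T U = [[v1·u1, v1·u2], [v2·u1, v2·u2]] = [[4, -6], [-9, -1]], and by the Sylvester determinant identity det(I_4 - U V^T) = det(I_2 - V^T U) = det([[-3, 6], [9, 2]]) = (-3)(2) - (6)(9) = -60. (Direct check: I - K =
[[-2, -2, -11, 0],
 [6, -3, -2, -8],
 [6, 0, 11, -4],
 [3, -4, -7, -5]]
has determinant -60.) The finite-dimensional Fredholm alternative says: either (I - K) is invertible, or ker(I - K) ≠ {0} and then range(I - K) = ker((I - K)^*)^⊥, with dim ker(I - K) = dim ker((I - K)^*). Since det(I - K) ≠ 0, 1 is not an eigenvalue of K and ker(I - K) = {0}, so we are in the first case: for every y there is a unique x = (I - K)^(-1) y. (Explicitly, by the Woodbury identity, (I - U V^T)^(-1) = I + U (I_2 - G)^(-1) V^T.)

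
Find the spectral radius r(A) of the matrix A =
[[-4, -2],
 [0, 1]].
r(A) = 4

The eigenvalues of A are the roots of its characteristic polynomial. With M = A (coefficients from the trace and determinant):
  p(λ) = det(λ I - M) = λ^2 + 3λ - 4.
For λ^2 + 3λ - 4 the discriminant is 25. It is a perfect square (5^2), so the roots are rational: λ = (-3 ± 5)/2 = 1, -4.
Thus the eigenvalues (to 4 decimals) are 1 (modulus 1); -4 (modulus 4). The spectral radius is the largest modulus: r(A) = 4. (Cross-check: r(A) ≤ ||A||_2 ≈ 4.4954; equality holds whenever A is normal, though it can also hold for some non-normal A.)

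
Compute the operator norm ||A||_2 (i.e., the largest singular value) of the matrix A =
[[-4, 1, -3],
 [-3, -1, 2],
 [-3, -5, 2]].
||A||_2 ≈ 6.9366 (= sqrt(largest eigenvalue of A^T A))

||A||_2 = sigma_max(A) = sqrt(lambda_max(A^T A)). Form the symmetric matrix M = A^T A =
[[34, 14, 0],
 [14, 27, -15],
 [0, -15, 17]].
Its characteristic polynomial (trace, sum of principal 2x2 minors, determinant of M give the coefficients) is
  p(λ) = det(λ I - M) = λ^3 - 78λ^2 + 1534λ - 4624.
No integer candidate from the rational root theorem (±divisors of 4624) is a root, so the roots are irrational. The cubic discriminant is Δ = 481900208 > 0, so there are three distinct real roots. p(3) = -697 and p(4) = 328 have opposite signs, so a root lies in (3, 4); Newton's method refines it to λ ≈ 3.6654. p(26) = 108 and p(27) = -385 have opposite signs, so a root lies in (26, 27); Newton's method refines it to λ ≈ 26.2186. p(48) = -112 and p(49) = 913 have opposite signs, so a root lies in (48, 49); Newton's method refines it to λ ≈ 48.116. Check (Vieta): the three roots sum to 78, matching tr M = 78.
So the eigenvalues of A^T A are ≈ 3.6654, 26.2186, 48.116 (all ≥ 0, as they must be for A^T A). The largest is λ_max ≈ 48.116, hence ||A||_2 = sqrt(λ_max) ≈ 6.9366.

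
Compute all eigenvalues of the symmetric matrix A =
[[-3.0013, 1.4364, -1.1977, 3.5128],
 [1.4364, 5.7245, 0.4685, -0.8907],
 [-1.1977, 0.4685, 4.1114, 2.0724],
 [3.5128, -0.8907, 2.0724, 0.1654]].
sigma(A) ≈ {-6, 2, 5, 6}

A is real symmetric, so its spectrum consists of real eigenvalues. Expanding the characteristic polynomial of the displayed matrix gives
  det(λ I - A) = p(λ) = λ^4 + (-7)λ^3 + (-26)λ^2 + (251.9958)λ + (-359.9917).
Solving p(λ) = 0 yields eigenvalues ≈ -6, 2, 5, 6. (A is shown rounded to 4 decimals, so these recover the underlying integer eigenvalues to within that precision.)
Verification: the trace of A = 7 equals the sum of eigenvalues 7, and det(A) ≈ -359.9917 matches the eigenvalue product -360.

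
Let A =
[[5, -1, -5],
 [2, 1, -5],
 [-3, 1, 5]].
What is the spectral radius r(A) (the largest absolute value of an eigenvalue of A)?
r(A) ≈ 7.9042

The eigenvalues of A are the roots of its characteristic polynomial. With M = A (coefficients from the trace, the sum of principal 2x2 minors, and det A):
  p(λ) = det(λ I - M) = λ^3 - 11λ^2 + 27λ - 20.
No integer candidate from the rational root theorem (±divisors of 20) is a root, so the roots are irrational. The cubic discriminant is Δ = -883 < 0, so there is one real root and a complex-conjugate pair. p(7) = -27 and p(8) = 4 have opposite signs, so a root lies in (7, 8); Newton's method refines it to λ ≈ 7.9042. Dividing out (λ - (7.9042)) leaves approximately λ^2 - 3.0958λ + 2.5303. For λ^2 - 3.0958λ + 2.5303 the discriminant is -0.5373. It is negative, so the remaining roots are the complex-conjugate pair λ ≈ 1.5479 ± 0.3665i. Their product equals the constant term, so |λ|^2 ≈ 2.5303 and |λ| ≈ 1.5907.
Thus the eigenvalues (to 4 decimals) are 7.9042 (modulus 7.9042); 1.5479 ± 0.3665i (modulus 1.5907). The spectral radius is the largest modulus: r(A) ≈ 7.9042. (Cross-check: r(A) ≤ ||A||_2 ≈ 10.5044; equality holds whenever A is normal, though it can also hold for some non-normal A.)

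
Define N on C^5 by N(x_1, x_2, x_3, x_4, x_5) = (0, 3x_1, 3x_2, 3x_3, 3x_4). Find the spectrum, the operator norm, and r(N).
sigma(N) = {0}; ||N|| = 3; r(N) = 0. (N is nilpotent with N^5 = 0.)

On C^5, N is a strictly lower-triangular matrix with 3 on the subdiagonal and zeros elsewhere, so its characteristic polynomial is lambda^5 and every eigenvalue is 0: sigma(N) = {0}. For the operator norm, N e_i = 3e_{i+1} for i = 1, ..., 4 and N e_5 = 0, so the singular values of N are 3 (with multiplicity 4) and 0; hence ||N|| = 3. The spectral radius r(N) = max|lambda| = 0. Note ||N|| > r(N) — characteristic of non-normal nilpotent operators. Indeed N^5 = 0.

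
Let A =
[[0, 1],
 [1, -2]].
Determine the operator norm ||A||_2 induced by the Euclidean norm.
||A||_2 = sqrt((6 + sqrt(32))/2) ≈ 2.4142 (= sqrt(largest eigenvalue of A^T A))

||A||_2 = sigma_max(A) = sqrt(lambda_max(A^T A)). Form the symmetric matrix M = A^T A =
[[1, -2],
 [-2, 5]].
Its characteristic polynomial (trace, determinant of M give the coefficients) is
  p(λ) = det(λ I - M) = λ^2 - 6λ + 1.
For λ^2 - 6λ + 1 the discriminant is 32. It is nonnegative but not a perfect square, so the roots are real and irrational: λ = (6 ± sqrt(32))/2 ≈ 5.8284, 0.1716.
So the eigenvalues of A^T A are ≈ 0.1716, 5.8284 (all ≥ 0, as they must be for A^T A). The largest is λ_max = (6 + sqrt(32))/2 ≈ 5.8284, hence ||A||_2 = sqrt(λ_max) = sqrt((6 + sqrt(32))/2) ≈ 2.4142.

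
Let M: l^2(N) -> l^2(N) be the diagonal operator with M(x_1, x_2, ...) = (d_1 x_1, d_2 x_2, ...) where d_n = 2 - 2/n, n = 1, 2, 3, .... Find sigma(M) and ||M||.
sigma(M) = {2 - 2/n : n ≥ 1} ∪ {2}; ||M|| = 2

A bounded diagonal operator on l^2 with diagonal entries d_n has spectrum equal to the closure of {d_n : n ≥ 1}: every d_n is an eigenvalue (with eigenvector e_n), so {d_n} ⊂ sigma(M); the spectrum is closed, so its closure is too; and for lambda not in the closure, (M - lambda I) has bounded inverse (the diagonal entries 1/(d_n - lambda) are bounded). For our sequence d_n = 2 - 2/n, n = 1, 2, 3, ...:
  - {d_n} = {2 - 2/n : n ≥ 1}; the only limit point is 2
  - closure = {2 - 2/n : n ≥ 1} ∪ {2}
For the norm: a diagonal operator has ||M|| = sup_n |d_n|. Here d_n = 2 - 2/n increases monotonically from d_1 = 0 toward 2, with all terms in [0, 2); so sup_n |d_n| = 2 (the supremum is the limit, not attained). So ||M|| = 2.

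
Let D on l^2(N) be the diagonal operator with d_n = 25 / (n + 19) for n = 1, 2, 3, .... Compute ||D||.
||D|| = 5/4 (attained at n = 1)

For D diagonal, ||D|| = sup_n |d_n| = sup_n 25/(n + 19). This is positive and strictly decreasing in n, so the supremum is attained at n = 1: d_1 = 25/(1 + 19) = 5/4. Hence ||D|| = 5/4.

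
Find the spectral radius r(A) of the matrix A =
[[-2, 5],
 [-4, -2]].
r(A) = sqrt(24) ≈ 4.899

The eigenvalues of A are the roots of its characteristic polynomial. With M = A (coefficients from the trace and determinant):
  p(λ) = det(λ I - M) = λ^2 + 4λ + 24.
For λ^2 + 4λ + 24 the discriminant is -80. It is negative, so the roots are the complex-conjugate pair λ = -2 ± (sqrt(80)/2) i ≈ -2 ± 4.4721i. For a conjugate pair the product of the roots equals the constant term, so |λ|^2 = 24 and |λ| = sqrt(24) ≈ 4.899.
Thus the eigenvalues (to 4 decimals) are -2 ± 4.4721i (modulus 4.899). The spectral radius is the largest modulus: r(A) = sqrt(24) ≈ 4.899. (Cross-check: r(A) ≤ ||A||_2 ≈ 5.4244; equality holds whenever A is normal, though it can also hold for some non-normal A.)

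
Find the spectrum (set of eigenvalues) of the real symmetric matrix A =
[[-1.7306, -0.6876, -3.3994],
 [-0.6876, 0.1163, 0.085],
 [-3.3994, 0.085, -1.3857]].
sigma(A) ≈ {-5, 0, 2}

A is real symmetric, so its spectrum consists of real eigenvalues. Expanding the characteristic polynomial of the displayed matrix gives
  det(λ I - A) = p(λ) = λ^3 + (3)λ^2 + (-10)λ + (0).
Solving p(λ) = 0 yields eigenvalues ≈ -5, 0, 2. (A is shown rounded to 4 decimals, so these recover the underlying integer eigenvalues to within that precision.)
Verification: the trace of A = -3 equals the sum of eigenvalues -3, and det(A) ≈ -0.0000 matches the eigenvalue product 0.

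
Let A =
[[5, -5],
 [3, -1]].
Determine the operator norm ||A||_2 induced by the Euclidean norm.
||A||_2 = sqrt((60 + sqrt(3200))/2) ≈ 7.6344 (= sqrt(largest eigenvalue of A^T A))

||A||_2 = sigma_max(A) = sqrt(lambda_max(A^T A)). Form the symmetric matrix M = A^T A =
[[34, -28],
 [-28, 26]].
Its characteristic polynomial (trace, determinant of M give the coefficients) is
  p(λ) = det(λ I - M) = λ^2 - 60λ + 100.
For λ^2 - 60λ + 100 the discriminant is 3200. It is nonnegative but not a perfect square, so the roots are real and irrational: λ = (60 ± sqrt(3200))/2 ≈ 58.2843, 1.7157.
So the eigenvalues of A^T A are ≈ 1.7157, 58.2843 (all ≥ 0, as they must be for A^T A). The largest is λ_max = (60 + sqrt(3200))/2 ≈ 58.2843, hence ||A||_2 = sqrt(λ_max) = sqrt((60 + sqrt(3200))/2) ≈ 7.6344.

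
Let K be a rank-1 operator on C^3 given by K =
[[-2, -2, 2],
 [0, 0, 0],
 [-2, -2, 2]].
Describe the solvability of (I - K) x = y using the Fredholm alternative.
(I - K) is invertible (det(I - K) = 1 ≠ 0), so for every y in C^3 the equation (I - K) x = y has a unique solution.

K has rank 1, so it is an outer product K = u v^T: every row of K is a multiple of one row vector. Reading off the entries, u = (-1, 0, -1) and v = (2, 2, -2) (row i of K equals u_i·v^T). A rank-one matrix u v^T satisfies K u = u (v·u) and kills the (2)-dimensional subspace v^⊥, so its characteristic polynomial is lambda^2 (lambda - v·u) with v·u = tr K = 0. Hence the eigenvalues of I - K are 1 (multiplicity 2) and 1 - (0) = 1, so det(I - K) = 1. (Direct check: I - K =
[[3, 2, -2],
 [0, 1, 0],
 [2, 2, -1]]
has determinant 1.) The finite-dimensional Fredholm alternative says: either (I - K) is invertible, or ker(I - K) ≠ {0} and then range(I - K) = ker((I - K)^*)^⊥, with dim ker(I - K) = dim ker((I - K)^*). Since det(I - K) ≠ 0, 1 is not an eigenvalue of K and ker(I - K) = {0}, so we are in the first case: for every y there is a unique x = (I - K)^(-1) y. Explicitly, by the Sherman–Morrison formula, (I - u v^T)^(-1) = I + u v^T/(1 - v·u), i.e. (I - K)^(-1) = I + K.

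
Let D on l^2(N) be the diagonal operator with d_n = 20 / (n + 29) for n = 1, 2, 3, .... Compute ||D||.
||D|| = 2/3 (attained at n = 1)

For D diagonal, ||D|| = sup_n |d_n| = sup_n 20/(n + 29). This is positive and strictly decreasing in n, so the supremum is attained at n = 1: d_1 = 20/(1 + 29) = 2/3. Hence ||D|| = 2/3.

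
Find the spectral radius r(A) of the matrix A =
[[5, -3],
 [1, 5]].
r(A) = sqrt(28) ≈ 5.2915

The eigenvalues of A are the roots of its characteristic polynomial. With M = A (coefficients from the trace and determinant):
  p(λ) = det(λ I - M) = λ^2 - 10λ + 28.
For λ^2 - 10λ + 28 the discriminant is -12. It is negative, so the roots are the complex-conjugate pair λ = 5 ± (sqrt(12)/2) i ≈ 5 ± 1.7321i. For a conjugate pair the product of the roots equals the constant term, so |λ|^2 = 28 and |λ| = sqrt(28) ≈ 5.2915.
Thus the eigenvalues (to 4 decimals) are 5 ± 1.7321i (modulus 5.2915). The spectral radius is the largest modulus: r(A) = sqrt(28) ≈ 5.2915. (Cross-check: r(A) ≤ ||A||_2 ≈ 6.3852; equality holds whenever A is normal, though it can also hold for some non-normal A.)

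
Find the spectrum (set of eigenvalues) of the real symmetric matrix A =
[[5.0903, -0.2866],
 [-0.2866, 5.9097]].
sigma(A) ≈ {5, 6}

A is real symmetric, so its spectrum consists of real eigenvalues. Expanding the characteristic polynomial of the displayed matrix gives
  det(λ I - A) = p(λ) = λ^2 + (-11)λ + (30).
Solving p(λ) = 0 yields eigenvalues ≈ 5, 6. (A is shown rounded to 4 decimals, so these recover the underlying integer eigenvalues to within that precision.)
Verification: the trace of A = 11 equals the sum of eigenvalues 11, and det(A) ≈ 30.0000 matches the eigenvalue product 30.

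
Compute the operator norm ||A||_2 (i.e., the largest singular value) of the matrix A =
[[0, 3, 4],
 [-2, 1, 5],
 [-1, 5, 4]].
||A||_2 ≈ 9.3532 (= sqrt(largest eigenvalue of A^T A))

||A||_2 = sigma_max(A) = sqrt(lambda_max(A^T A)). Form the symmetric matrix M = A^T A =
[[5, -7, -14],
 [-7, 35, 37],
 [-14, 37, 57]].
Its characteristic polynomial (trace, sum of principal 2x2 minors, determinant of M give the coefficients) is
  p(λ) = det(λ I - M) = λ^3 - 97λ^2 + 841λ - 729.
No integer candidate from the rational root theorem (±divisors of 729) is a root, so the roots are irrational. The cubic discriminant is Δ = 2670263664 > 0, so there are three distinct real roots. p(0) = -729 and p(1) = 16 have opposite signs, so a root lies in (0, 1); Newton's method refines it to λ ≈ 0.9755. p(8) = 303 and p(9) = -288 have opposite signs, so a root lies in (8, 9); Newton's method refines it to λ ≈ 8.5427. p(87) = -3252 and p(88) = 3583 have opposite signs, so a root lies in (87, 88); Newton's method refines it to λ ≈ 87.4818. Check (Vieta): the three roots sum to 97, matching tr M = 97.
So the eigenvalues of A^T A are ≈ 0.9755, 8.5427, 87.4818 (all ≥ 0, as they must be for A^T A). The largest is λ_max ≈ 87.4818, hence ||A||_2 = sqrt(λ_max) ≈ 9.3532.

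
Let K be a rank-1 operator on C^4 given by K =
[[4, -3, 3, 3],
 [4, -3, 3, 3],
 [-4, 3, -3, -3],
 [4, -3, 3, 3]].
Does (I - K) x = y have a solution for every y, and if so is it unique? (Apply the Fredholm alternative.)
(I - K) is singular (det(I - K) = 0, i.e. 1 ∈ sigma(K)). (I - K) x = y is solvable iff y ⊥ ker((I - K)^*) = span{(4, -3, 3, 3)}, i.e. iff 4y_1 - 3y_2 + 3y_3 + 3y_4 = 0. When solvable, the solutions are x = y + c·(1, 1, -1, 1), c arbitrary (ker(I - K) = span{(1, 1, -1, 1)}, dimension 1).

K has rank 1, so it is an outer product K = u v^T: every row of K is a multiple of one row vector. Reading off the entries, u = (1, 1, -1, 1) and v = (4, -3, 3, 3) (row i of K equals u_i·v^T). A rank-one matrix u v^T satisfies K u = u (v·u) and kills the (3)-dimensional subspace v^⊥, so its characteristic polynomial is lambda^3 (lambda - v·u) with v·u = tr K = 1. Hence the eigenvalues of I - K are 1 (multiplicity 3) and 1 - (1) = 0, so det(I - K) = 0. (Direct check: I - K =
[[-3, 3, -3, -3],
 [-4, 4, -3, -3],
 [4, -3, 4, 3],
 [-4, 3, -3, -2]]
has determinant 0.) So 1 is an eigenvalue of K and (I - K) is not invertible. The finite-dimensional Fredholm alternative says: either (I - K) is invertible, or ker(I - K) ≠ {0} and then range(I - K) = ker((I - K)^*)^⊥, with dim ker(I - K) = dim ker((I - K)^*). We are in the second case, so we need both kernels. Kernel of I - K: (I - K) u = u - u (v·u) = u - u = 0, so ker(I - K) = span{u} = span{(1, 1, -1, 1)} (it is exactly 1-dimensional because rank(I - K) = 3). Kernel of the adjoint: K is real, so (I - K)^* = I - K^T = I - v u^T, and (I - v u^T) v = v - v (u·v) = 0; hence ker((I - K)^*) = span{v} = span{(4, -3, 3, 3)}. Therefore (I - K) x = y is solvable iff <y, v> = 0, i.e. iff 4y_1 - 3y_2 + 3y_3 + 3y_4 = 0. When this holds, K y = u (v·y) = 0, so (I - K) y = y and x = y is a particular solution; the full solution set is the line x = y + c·u = y + c·(1, 1, -1, 1), c ∈ C.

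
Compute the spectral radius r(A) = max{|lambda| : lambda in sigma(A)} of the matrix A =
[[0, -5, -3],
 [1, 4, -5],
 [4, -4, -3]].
r(A) ≈ 6.6006

The eigenvalues of A are the roots of its characteristic polynomial. With M = A (coefficients from the trace, the sum of principal 2x2 minors, and det A):
  p(λ) = det(λ I - M) = λ^3 - λ^2 - 15λ - 145.
No integer candidate from the rational root theorem (±divisors of 145) is a root, so the roots are irrational. The cubic discriminant is Δ = -593680 < 0, so there is one real root and a complex-conjugate pair. p(6) = -55 and p(7) = 44 have opposite signs, so a root lies in (6, 7); Newton's method refines it to λ ≈ 6.6006. Dividing out (λ - (6.6006)) leaves approximately λ^2 + 5.6006λ + 21.9676. For λ^2 + 5.6006λ + 21.9676 the discriminant is -56.5035. It is negative, so the remaining roots are the complex-conjugate pair λ ≈ -2.8003 ± 3.7584i. Their product equals the constant term, so |λ|^2 ≈ 21.9676 and |λ| ≈ 4.687.
Thus the eigenvalues (to 4 decimals) are 6.6006 (modulus 6.6006); -2.8003 ± 3.7584i (modulus 4.687). The spectral radius is the largest modulus: r(A) ≈ 6.6006. (Cross-check: r(A) ≤ ||A||_2 ≈ 8.1706; equality holds whenever A is normal, though it can also hold for some non-normal A.)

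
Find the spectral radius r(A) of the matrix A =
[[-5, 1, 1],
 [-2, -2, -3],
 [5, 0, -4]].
r(A) ≈ 7.1361

The eigenvalues of A are the roots of its characteristic polynomial. With M = A (coefficients from the trace, the sum of principal 2x2 minors, and det A):
  p(λ) = det(λ I - M) = λ^3 + 11λ^2 + 35λ + 53.
No integer candidate from the rational root theorem (±divisors of 53) is a root, so the roots are irrational. The cubic discriminant is Δ = -14000 < 0, so there is one real root and a complex-conjugate pair. p(-8) = -35 and p(-7) = 4 have opposite signs, so a root lies in (-8, -7); Newton's method refines it to λ ≈ -7.1361. Dividing out (λ - (-7.1361)) leaves approximately λ^2 + 3.8639λ + 7.427. For λ^2 + 3.8639λ + 7.427 the discriminant is -14.7785. It is negative, so the remaining roots are the complex-conjugate pair λ ≈ -1.9319 ± 1.9221i. Their product equals the constant term, so |λ|^2 ≈ 7.427 and |λ| ≈ 2.7252.
Thus the eigenvalues (to 4 decimals) are -7.1361 (modulus 7.1361); -1.9319 ± 1.9221i (modulus 2.7252). The spectral radius is the largest modulus: r(A) ≈ 7.1361. (Cross-check: r(A) ≤ ||A||_2 ≈ 7.9927; equality holds whenever A is normal, though it can also hold for some non-normal A.)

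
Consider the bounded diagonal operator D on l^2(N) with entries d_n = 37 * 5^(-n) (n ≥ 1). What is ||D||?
||D|| = 37/5 (attained at n = 1)

For D diagonal, ||D|| = sup_n |d_n|. The sequence d_n = 37 * 5^(-n) is positive and strictly decreasing (ratio 5^(-1) < 1), so the supremum is d_1 = 37/5. Hence ||D|| = 37/5.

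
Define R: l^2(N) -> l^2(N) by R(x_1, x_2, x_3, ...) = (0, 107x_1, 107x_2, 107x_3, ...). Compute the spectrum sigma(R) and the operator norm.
sigma(R) = closed disk {z in C : |z| ≤ 107}; ||R|| = 107

Note R = 107·U where U is the unit right shift (U x)_k = x_{k-1} (with x_0 := 0); so ||R|| = 107||U|| and sigma(R) = 107·sigma(U). ||R x||^2 = sum_{k≥1} |107x_k|^2 = 11449||x||^2, so ||R|| = 107 and sigma(R) ⊂ {|z| ≤ 107}. For any |lambda| < 107, the equation (R - lambda I) x = 0 forces x_1 = 0, then 107x_k = lambda x_{k+1} ⇒ x = 0, so R has no eigenvalues. But (R - lambda I) is not surjective for |lambda| < 107: solving (R - lambda I) x = e_1 would require x_n proportional to (lambda/107)^(-n), which is not in l^2. So every |lambda| < 107 lies in the residual spectrum. The boundary |lambda| = 107 is in the approximate point spectrum (the spectrum is closed). Hence sigma(R) is the closed disk of radius 107.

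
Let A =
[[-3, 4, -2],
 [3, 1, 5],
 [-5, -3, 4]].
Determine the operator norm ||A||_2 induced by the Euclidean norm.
||A||_2 ≈ 7.3261 (= sqrt(largest eigenvalue of A^T A))

||A||_2 = sigma_max(A) = sqrt(lambda_max(A^T A)). Form the symmetric matrix M = A^T A =
[[43, 6, 1],
 [6, 26, -15],
 [1, -15, 45]].
Its characteristic polynomial (trace, sum of principal 2x2 minors, determinant of M give the coefficients) is
  p(λ) = det(λ I - M) = λ^3 - 114λ^2 + 3961λ - 38809.
No integer candidate from the rational root theorem (±divisors of 38809) is a root, so the roots are irrational. The cubic discriminant is Δ = 100006169 > 0, so there are three distinct real roots. p(16) = -521 and p(17) = 495 have opposite signs, so a root lies in (16, 17); Newton's method refines it to λ ≈ 16.4969. p(43) = 235 and p(44) = -45 have opposite signs, so a root lies in (43, 44); Newton's method refines it to λ ≈ 43.8308. p(53) = -225 and p(54) = 125 have opposite signs, so a root lies in (53, 54); Newton's method refines it to λ ≈ 53.6722. Check (Vieta): the three roots sum to 114, matching tr M = 114.
So the eigenvalues of A^T A are ≈ 16.4969, 43.8308, 53.6722 (all ≥ 0, as they must be for A^T A). The largest is λ_max ≈ 53.6722, hence ||A||_2 = sqrt(λ_max) ≈ 7.3261.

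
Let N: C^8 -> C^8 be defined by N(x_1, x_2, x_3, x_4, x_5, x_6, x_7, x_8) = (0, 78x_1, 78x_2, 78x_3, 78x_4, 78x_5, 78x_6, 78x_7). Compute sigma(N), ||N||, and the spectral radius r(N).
sigma(N) = {0}; ||N|| = 78; r(N) = 0. (N is nilpotent with N^8 = 0.)

On C^8, N is a strictly lower-triangular matrix with 78 on the subdiagonal and zeros elsewhere, so its characteristic polynomial is lambda^8 and every eigenvalue is 0: sigma(N) = {0}. For the operator norm, N e_i = 78e_{i+1} for i = 1, ..., 7 and N e_8 = 0, so the singular values of N are 78 (with multiplicity 7) and 0; hence ||N|| = 78. The spectral radius r(N) = max|lambda| = 0. Note ||N|| > r(N) — characteristic of non-normal nilpotent operators. Indeed N^8 = 0.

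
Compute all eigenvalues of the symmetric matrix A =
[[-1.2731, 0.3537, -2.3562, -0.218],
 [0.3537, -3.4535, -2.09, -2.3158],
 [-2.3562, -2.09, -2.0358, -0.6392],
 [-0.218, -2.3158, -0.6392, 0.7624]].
sigma(A) ≈ {-6, -3, 1, 2}

A is real symmetric, so its spectrum consists of real eigenvalues. Expanding the characteristic polynomial of the displayed matrix gives
  det(λ I - A) = p(λ) = λ^4 + (6)λ^3 + (-7)λ^2 + (-36.0017)λ + (36.0041).
Solving p(λ) = 0 yields eigenvalues ≈ -6, -3, 1, 2. (A is shown rounded to 4 decimals, so these recover the underlying integer eigenvalues to within that precision.)
Verification: the trace of A = -6 equals the sum of eigenvalues -6, and det(A) ≈ 36.0041 matches the eigenvalue product 36.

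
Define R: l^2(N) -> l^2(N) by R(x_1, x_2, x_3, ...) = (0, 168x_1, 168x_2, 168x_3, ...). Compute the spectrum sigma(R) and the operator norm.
sigma(R) = closed disk {z in C : |z| ≤ 168}; ||R|| = 168

Note R = 168·U where U is the unit right shift (U x)_k = x_{k-1} (with x_0 := 0); so ||R|| = 168||U|| and sigma(R) = 168·sigma(U). ||R x||^2 = sum_{k≥1} |168x_k|^2 = 28224||x||^2, so ||R|| = 168 and sigma(R) ⊂ {|z| ≤ 168}. For any |lambda| < 168, the equation (R - lambda I) x = 0 forces x_1 = 0, then 168x_k = lambda x_{k+1} ⇒ x = 0, so R has no eigenvalues. But (R - lambda I) is not surjective for |lambda| < 168: solving (R - lambda I) x = e_1 would require x_n proportional to (lambda/168)^(-n), which is not in l^2. So every |lambda| < 168 lies in the residual spectrum. The boundary |lambda| = 168 is in the approximate point spectrum (the spectrum is closed). Hence sigma(R) is the closed disk of radius 168.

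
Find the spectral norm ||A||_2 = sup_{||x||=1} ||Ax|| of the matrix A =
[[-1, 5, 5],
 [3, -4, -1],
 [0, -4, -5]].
||A||_2 ≈ 10.3157 (= sqrt(largest eigenvalue of A^T A))

||A||_2 = sigma_max(A) = sqrt(lambda_max(A^T A)). Form the symmetric matrix M = A^T A =
[[10, -17, -8],
 [-17, 57, 49],
 [-8, 49, 51]].
Its characteristic polynomial (trace, sum of principal 2x2 minors, determinant of M give the coefficients) is
  p(λ) = det(λ I - M) = λ^3 - 118λ^2 + 1233λ - 1.
No integer candidate from the rational root theorem (±divisors of 1) is a root, so the roots are irrational. The cubic discriminant is Δ = 13666485425 > 0, so there are three distinct real roots. p(0) = -1 and p(1) = 1115 have opposite signs, so a root lies in (0, 1); Newton's method refines it to λ ≈ 0.0008. p(11) = 615 and p(12) = -469 have opposite signs, so a root lies in (11, 12); Newton's method refines it to λ ≈ 11.586. p(106) = -4135 and p(107) = 5991 have opposite signs, so a root lies in (106, 107); Newton's method refines it to λ ≈ 106.4132. Check (Vieta): the three roots sum to 118, matching tr M = 118.
So the eigenvalues of A^T A are ≈ 0.0008, 11.586, 106.4132 (all ≥ 0, as they must be for A^T A). The largest is λ_max ≈ 106.4132, hence ||A||_2 = sqrt(λ_max) ≈ 10.3157.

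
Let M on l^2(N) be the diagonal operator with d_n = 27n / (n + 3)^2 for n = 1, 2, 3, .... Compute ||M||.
||M|| = 9/4 (attained at n = 3)

For M diagonal, ||M|| = sup_n |d_n|. Treat f(x) = 27x / (x + 3)^2 for real x > 0. By the quotient rule, f'(x) = 27(3 - x)/(x + 3)^3, which is positive for x < 3 and negative for x > 3. So f has a unique maximum at x = 3, and since 3 is a positive integer, the supremum over n ≥ 1 is attained at n = 3: d_3 = 27·3/(3 + 3)^2 = 27·3/36 = 9/4. Hence ||M|| = 9/4.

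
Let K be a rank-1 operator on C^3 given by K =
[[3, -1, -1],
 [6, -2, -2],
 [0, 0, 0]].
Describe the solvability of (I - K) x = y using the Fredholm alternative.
(I - K) is singular (det(I - K) = 0, i.e. 1 ∈ sigma(K)). (I - K) x = y is solvable iff y ⊥ ker((I - K)^*) = span{(3, -1, -1)}, i.e. iff 3y_1 - y_2 - y_3 = 0. When solvable, the solutions are x = y + c·(1, 2, 0), c arbitrary (ker(I - K) = span{(1, 2, 0)}, dimension 1).

K has rank 1, so it is an outer product K = u v^T: every row of K is a multiple of one row vector. Reading off the entries, u = (1, 2, 0) and v = (3, -1, -1) (row i of K equals u_i·v^T). A rank-one matrix u v^T satisfies K u = u (v·u) and kills the (2)-dimensional subspace v^⊥, so its characteristic polynomial is lambda^2 (lambda - v·u) with v·u = tr K = 1. Hence the eigenvalues of I - K are 1 (multiplicity 2) and 1 - (1) = 0, so det(I - K) = 0. (Direct check: I - K =
[[-2, 1, 1],
 [-6, 3, 2],
 [0, 0, 1]]
has determinant 0.) So 1 is an eigenvalue of K and (I - K) is not invertible. The finite-dimensional Fredholm alternative says: either (I - K) is invertible, or ker(I - K) ≠ {0} and then range(I - K) = ker((I - K)^*)^⊥, with dim ker(I - K) = dim ker((I - K)^*). We are in the second case, so we need both kernels. Kernel of I - K: (I - K) u = u - u (v·u) = u - u = 0, so ker(I - K) = span{u} = span{(1, 2, 0)} (it is exactly 1-dimensional because rank(I - K) = 2). Kernel of the adjoint: K is real, so (I - K)^* = I - K^T = I - v u^T, and (I - v u^T) v = v - v (u·v) = 0; hence ker((I - K)^*) = span{v} = span{(3, -1, -1)}. Therefore (I - K) x = y is solvable iff <y, v> = 0, i.e. iff 3y_1 - y_2 - y_3 = 0. When this holds, K y = u (v·y) = 0, so (I - K) y = y and x = y is a particular solution; the full solution set is the line x = y + c·u = y + c·(1, 2, 0), c ∈ C.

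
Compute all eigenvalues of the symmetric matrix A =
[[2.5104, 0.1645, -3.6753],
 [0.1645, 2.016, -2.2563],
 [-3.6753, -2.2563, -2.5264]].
sigma(A) ≈ {-5, 2, 5}

A is real symmetric, so its spectrum consists of real eigenvalues. Expanding the characteristic polynomial of the displayed matrix gives
  det(λ I - A) = p(λ) = λ^3 + (-2)λ^2 + (-25)λ + (50.0014).
Solving p(λ) = 0 yields eigenvalues ≈ -5, 2, 5. (A is shown rounded to 4 decimals, so these recover the underlying integer eigenvalues to within that precision.)
Verification: the trace of A = 2 equals the sum of eigenvalues 2, and det(A) ≈ -50.0014 matches the eigenvalue product -50.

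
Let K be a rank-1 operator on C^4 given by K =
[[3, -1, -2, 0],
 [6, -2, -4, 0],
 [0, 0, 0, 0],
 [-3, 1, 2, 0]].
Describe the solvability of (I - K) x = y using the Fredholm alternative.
(I - K) is singular (det(I - K) = 0, i.e. 1 ∈ sigma(K)). (I - K) x = y is solvable iff y ⊥ ker((I - K)^*) = span{(3, -1, -2, 0)}, i.e. iff 3y_1 - y_2 - 2y_3 = 0. When solvable, the solutions are x = y + c·(1, 2, 0, -1), c arbitrary (ker(I - K) = span{(1, 2, 0, -1)}, dimension 1).

K has rank 1, so it is an outer product K = u v^T: every row of K is a multiple of one row vector. Reading off the entries, u = (1, 2, 0, -1) and v = (3, -1, -2, 0) (row i of K equals u_i·v^T). A rank-one matrix u v^T satisfies K u = u (v·u) and kills the (3)-dimensional subspace v^⊥, so its characteristic polynomial is lambda^3 (lambda - v·u) with v·u = tr K = 1. Hence the eigenvalues of I - K are 1 (multiplicity 3) and 1 - (1) = 0, so det(I - K) = 0. (Direct check: I - K =
[[-2, 1, 2, 0],
 [-6, 3, 4, 0],
 [0, 0, 1, 0],
 [3, -1, -2, 1]]
has determinant 0.) So 1 is an eigenvalue of K and (I - K) is not invertible. The finite-dimensional Fredholm alternative says: either (I - K) is invertible, or ker(I - K) ≠ {0} and then range(I - K) = ker((I - K)^*)^⊥, with dim ker(I - K) = dim ker((I - K)^*). We are in the second case, so we need both kernels. Kernel of I - K: (I - K) u = u - u (v·u) = u - u = 0, so ker(I - K) = span{u} = span{(1, 2, 0, -1)} (it is exactly 1-dimensional because rank(I - K) = 3). Kernel of the adjoint: K is real, so (I - K)^* = I - K^T = I - v u^T, and (I - v u^T) v = v - v (u·v) = 0; hence ker((I - K)^*) = span{v} = span{(3, -1, -2, 0)}. Therefore (I - K) x = y is solvable iff <y, v> = 0, i.e. iff 3y_1 - y_2 - 2y_3 = 0. When this holds, K y = u (v·y) = 0, so (I - K) y = y and x = y is a particular solution; the full solution set is the line x = y + c·u = y + c·(1, 2, 0, -1), c ∈ C.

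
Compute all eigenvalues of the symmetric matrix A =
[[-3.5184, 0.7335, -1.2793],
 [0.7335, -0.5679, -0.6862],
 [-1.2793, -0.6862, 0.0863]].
sigma(A) ≈ {-4, -1, 1}

A is real symmetric, so its spectrum consists of real eigenvalues. Expanding the characteristic polynomial of the displayed matrix gives
  det(λ I - A) = p(λ) = λ^3 + (4)λ^2 + (-1)λ + (-4).
Solving p(λ) = 0 yields eigenvalues ≈ -4, -1, 1. (A is shown rounded to 4 decimals, so these recover the underlying integer eigenvalues to within that precision.)
Verification: the trace of A = -4 equals the sum of eigenvalues -4, and det(A) ≈ 4.0000 matches the eigenvalue product 4.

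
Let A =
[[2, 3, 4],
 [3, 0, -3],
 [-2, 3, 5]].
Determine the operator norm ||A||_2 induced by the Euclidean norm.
||A||_2 ≈ 8.1988 (= sqrt(largest eigenvalue of A^T A))

||A||_2 = sigma_max(A) = sqrt(lambda_max(A^T A)). Form the symmetric matrix M = A^T A =
[[17, 0, -11],
 [0, 18, 27],
 [-11, 27, 50]].
Its characteristic polynomial (trace, sum of principal 2x2 minors, determinant of M give the coefficients) is
  p(λ) = det(λ I - M) = λ^3 - 85λ^2 + 1206λ - 729.
No integer candidate from the rational root theorem (±divisors of 729) is a root, so the roots are irrational. The cubic discriminant is Δ = 3032099649 > 0, so there are three distinct real roots. p(0) = -729 and p(1) = 393 have opposite signs, so a root lies in (0, 1); Newton's method refines it to λ ≈ 0.6325. p(17) = 121 and p(18) = -729 have opposite signs, so a root lies in (17, 18); Newton's method refines it to λ ≈ 17.1472. p(67) = -729 and p(68) = 2671 have opposite signs, so a root lies in (67, 68); Newton's method refines it to λ ≈ 67.2203. Check (Vieta): the three roots sum to 85, matching tr M = 85.
So the eigenvalues of A^T A are ≈ 0.6325, 17.1472, 67.2203 (all ≥ 0, as they must be for A^T A). The largest is λ_max ≈ 67.2203, hence ||A||_2 = sqrt(λ_max) ≈ 8.1988.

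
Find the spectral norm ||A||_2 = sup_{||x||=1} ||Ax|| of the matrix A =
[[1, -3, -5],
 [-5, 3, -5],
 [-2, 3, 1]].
||A||_2 ≈ 8.0393 (= sqrt(largest eigenvalue of A^T A))

||A||_2 = sigma_max(A) = sqrt(lambda_max(A^T A)). Form the symmetric matrix M = A^T A =
[[30, -24, 18],
 [-24, 27, 3],
 [18, 3, 51]].
Its characteristic polynomial (trace, sum of principal 2x2 minors, determinant of M give the coefficients) is
  p(λ) = det(λ I - M) = λ^3 - 108λ^2 + 2808λ - 324.
No integer candidate from the rational root theorem (±divisors of 324) is a root, so the roots are irrational. The cubic discriminant is Δ = 3539475792 > 0, so there are three distinct real roots. p(0) = -324 and p(1) = 2377 have opposite signs, so a root lies in (0, 1); Newton's method refines it to λ ≈ 0.1159. p(43) = 235 and p(44) = -676 have opposite signs, so a root lies in (43, 44); Newton's method refines it to λ ≈ 43.2533. p(64) = -836 and p(65) = 521 have opposite signs, so a root lies in (64, 65); Newton's method refines it to λ ≈ 64.6308. Check (Vieta): the three roots sum to 108, matching tr M = 108.
So the eigenvalues of A^T A are ≈ 0.1159, 43.2533, 64.6308 (all ≥ 0, as they must be for A^T A). The largest is λ_max ≈ 64.6308, hence ||A||_2 = sqrt(λ_max) ≈ 8.0393.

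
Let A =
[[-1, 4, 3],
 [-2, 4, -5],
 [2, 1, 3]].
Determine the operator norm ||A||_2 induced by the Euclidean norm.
||A||_2 ≈ 7.152 (= sqrt(largest eigenvalue of A^T A))

||A||_2 = sigma_max(A) = sqrt(lambda_max(A^T A)). Form the symmetric matrix M = A^T A =
[[9, -10, 13],
 [-10, 33, -5],
 [13, -5, 43]].
Its characteristic polynomial (trace, sum of principal 2x2 minors, determinant of M give the coefficients) is
  p(λ) = det(λ I - M) = λ^3 - 85λ^2 + 1809λ - 3969.
No integer candidate from the rational root theorem (±divisors of 3969) is a root, so the roots are irrational. The cubic discriminant is Δ = 774103392 > 0, so there are three distinct real roots. p(2) = -683 and p(3) = 720 have opposite signs, so a root lies in (2, 3); Newton's method refines it to λ ≈ 2.473. p(31) = 216 and p(32) = -353 have opposite signs, so a root lies in (31, 32); Newton's method refines it to λ ≈ 31.3757. p(51) = -144 and p(52) = 867 have opposite signs, so a root lies in (51, 52); Newton's method refines it to λ ≈ 51.1512. Check (Vieta): the three roots sum to 85, matching tr M = 85.
So the eigenvalues of A^T A are ≈ 2.473, 31.3757, 51.1512 (all ≥ 0, as they must be for A^T A). The largest is λ_max ≈ 51.1512, hence ||A||_2 = sqrt(λ_max) ≈ 7.152.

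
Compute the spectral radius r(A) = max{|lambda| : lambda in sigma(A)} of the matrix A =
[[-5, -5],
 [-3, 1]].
r(A) = (4 + sqrt(96))/2 ≈ 6.899

The eigenvalues of A are the roots of its characteristic polynomial. With M = A (coefficients from the trace and determinant):
  p(λ) = det(λ I - M) = λ^2 + 4λ - 20.
For λ^2 + 4λ - 20 the discriminant is 96. It is nonnegative but not a perfect square, so the roots are real and irrational: λ = (-4 ± sqrt(96))/2 ≈ 2.899, -6.899.
Thus the eigenvalues (to 4 decimals) are 2.899 (modulus 2.899); -6.899 (modulus 6.899). The spectral radius is the largest modulus: r(A) = (4 + sqrt(96))/2 ≈ 6.899. (Cross-check: r(A) ≤ ||A||_2 ≈ 7.2361; equality holds whenever A is normal, though it can also hold for some non-normal A.)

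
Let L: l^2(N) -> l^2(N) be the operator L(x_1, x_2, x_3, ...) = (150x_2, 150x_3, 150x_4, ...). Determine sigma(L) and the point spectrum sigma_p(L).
sigma(L) = closed disk {z in C : |z| ≤ 150}; sigma_p(L) = open disk {z in C : |z| < 150}

Note L = 150·V where V is the unit left shift (V x)_k = x_{k+1}; so sigma(L) = 150·sigma(V) and ||L|| = 150||V||. ||L x||^2 = 22500sum_{k≥2} |x_k|^2 ≤ 22500||x||^2, with equality on {x : x_1 = 0}, so ||L|| = 150. For any lambda with |lambda| < 150, set r = lambda/150 (|r| < 1); the vector x = (1, r, r^2, ...) is in l^2 and satisfies L x = 150(r, r^2, ...) = lambda x, so lambda is an eigenvalue. On the boundary |lambda| = 150 the geometric series diverges, so no l^2 eigenvector exists, but these lambda lie in the approximate point spectrum. Hence sigma(L) is the closed disk of radius 150 and sigma_p(L) is the open disk.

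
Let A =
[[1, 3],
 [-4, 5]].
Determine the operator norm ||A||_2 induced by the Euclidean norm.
||A||_2 = sqrt((51 + sqrt(1445))/2) ≈ 6.6713 (= sqrt(largest eigenvalue of A^T A))

||A||_2 = sigma_max(A) = sqrt(lambda_max(A^T A)). Form the symmetric matrix M = A^T A =
[[17, -17],
 [-17, 34]].
Its characteristic polynomial (trace, determinant of M give the coefficients) is
  p(λ) = det(λ I - M) = λ^2 - 51λ + 289.
For λ^2 - 51λ + 289 the discriminant is 1445. It is nonnegative but not a perfect square, so the roots are real and irrational: λ = (51 ± sqrt(1445))/2 ≈ 44.5066, 6.4934.
So the eigenvalues of A^T A are ≈ 6.4934, 44.5066 (all ≥ 0, as they must be for A^T A). The largest is λ_max = (51 + sqrt(1445))/2 ≈ 44.5066, hence ||A||_2 = sqrt(λ_max) = sqrt((51 + sqrt(1445))/2) ≈ 6.6713.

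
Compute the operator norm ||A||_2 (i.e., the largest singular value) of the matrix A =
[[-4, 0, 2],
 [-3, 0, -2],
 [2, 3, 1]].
||A||_2 ≈ 5.54 (= sqrt(largest eigenvalue of A^T A))

||A||_2 = sigma_max(A) = sqrt(lambda_max(A^T A)). Form the symmetric matrix M = A^T A =
[[29, 6, 0],
 [6, 9, 3],
 [0, 3, 9]].
Its characteristic polynomial (trace, sum of principal 2x2 minors, determinant of M give the coefficients) is
  p(λ) = det(λ I - M) = λ^3 - 47λ^2 + 558λ - 1764.
No integer candidate from the rational root theorem (±divisors of 1764) is a root, so the roots are irrational. The cubic discriminant is Δ = 8975700 > 0, so there are three distinct real roots. p(5) = -24 and p(6) = 108 have opposite signs, so a root lies in (5, 6); Newton's method refines it to λ ≈ 5.1517. p(11) = 18 and p(12) = -108 have opposite signs, so a root lies in (11, 12); Newton's method refines it to λ ≈ 11.1563. p(30) = -324 and p(31) = 158 have opposite signs, so a root lies in (30, 31); Newton's method refines it to λ ≈ 30.692. Check (Vieta): the three roots sum to 47, matching tr M = 47.
So the eigenvalues of A^T A are ≈ 5.1517, 11.1563, 30.692 (all ≥ 0, as they must be for A^T A). The largest is λ_max ≈ 30.692, hence ||A||_2 = sqrt(λ_max) ≈ 5.54.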